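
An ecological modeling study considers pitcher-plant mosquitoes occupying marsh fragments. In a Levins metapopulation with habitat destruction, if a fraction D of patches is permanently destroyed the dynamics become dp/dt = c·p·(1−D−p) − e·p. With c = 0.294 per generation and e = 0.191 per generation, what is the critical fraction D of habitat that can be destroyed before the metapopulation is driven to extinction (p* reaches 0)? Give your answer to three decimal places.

The nontrivial equilibrium is p* = (1−D) − e/c; extinction occurs when this hits zero.
So D_crit = 1 − e/c = 1 − 0.191/0.294 = 1 − 0.6497 = 0.3503.
Note this equals the original equilibrium occupancy — the Levins extinction-debt result.

0.350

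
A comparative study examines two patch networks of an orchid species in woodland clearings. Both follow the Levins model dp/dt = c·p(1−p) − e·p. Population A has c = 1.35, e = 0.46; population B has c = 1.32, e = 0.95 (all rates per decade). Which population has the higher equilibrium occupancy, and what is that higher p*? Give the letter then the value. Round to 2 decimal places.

A: p*_A = 1 − 0.46/1.35 = 0.6593.
B: p*_B = 1 − 0.95/1.32 = 0.2803.
A is higher at 0.6593.

A, 0.66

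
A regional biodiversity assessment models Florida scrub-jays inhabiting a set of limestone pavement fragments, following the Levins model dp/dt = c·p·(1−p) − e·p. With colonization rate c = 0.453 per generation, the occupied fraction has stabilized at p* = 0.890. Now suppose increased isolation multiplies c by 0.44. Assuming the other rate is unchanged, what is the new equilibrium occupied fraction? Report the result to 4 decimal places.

Balance c(1−p*) = e gives e = 0.453×(1 − 0.89000) = 0.04983.
New p* = 1 − e/c = 1 − 0.04983/0.19932 = 0.75000.

0.7500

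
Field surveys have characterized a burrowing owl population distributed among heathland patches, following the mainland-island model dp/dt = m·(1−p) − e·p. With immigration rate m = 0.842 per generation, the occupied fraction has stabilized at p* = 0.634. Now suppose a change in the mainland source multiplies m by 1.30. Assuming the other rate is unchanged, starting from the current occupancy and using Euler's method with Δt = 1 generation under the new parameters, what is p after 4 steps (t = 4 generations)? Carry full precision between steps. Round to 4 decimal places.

Balance m(1−p*) = e·p* gives e = m(1−p*)/p* = 0.842×0.36600/0.63400 = 0.48608.
Starting from p₀ = 0.63400; update p ← p + (dp/dt)·Δt with the new parameters.
step 1: Δp = +0.09245, p = 0.72645
step 2: Δp = -0.05368, p = 0.67277
step 3: Δp = +0.03117, p = 0.70394
step 4: Δp = -0.01810, p = 0.68584

0.6858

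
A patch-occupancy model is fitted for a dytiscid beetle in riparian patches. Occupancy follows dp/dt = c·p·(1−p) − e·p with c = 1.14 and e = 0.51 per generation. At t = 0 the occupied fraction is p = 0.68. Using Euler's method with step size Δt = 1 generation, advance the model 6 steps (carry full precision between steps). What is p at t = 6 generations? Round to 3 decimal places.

0.553

Update rule: p ← p + [c·p·(1−p) − e·p]·Δt with Δt = 1.
  1  |  dp/dt·Δt = -0.098736  |  p_1 = 0.581264
  2  |  dp/dt·Δt = -0.018973  |  p_2 = 0.562291
  3  |  dp/dt·Δt = -0.006192  |  p_3 = 0.556099
  4  |  dp/dt·Δt = -0.002198  |  p_4 = 0.553901
  5  |  dp/dt·Δt = -0.000802  |  p_5 = 0.553099
  6  |  dp/dt·Δt = -0.000295  |  p_6 = 0.552804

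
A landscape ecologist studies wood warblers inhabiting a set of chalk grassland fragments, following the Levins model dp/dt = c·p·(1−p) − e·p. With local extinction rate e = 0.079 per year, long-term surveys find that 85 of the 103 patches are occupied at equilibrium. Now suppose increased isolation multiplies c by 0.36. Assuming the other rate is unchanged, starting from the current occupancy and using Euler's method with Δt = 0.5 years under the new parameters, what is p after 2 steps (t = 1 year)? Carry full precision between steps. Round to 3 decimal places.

0.785

Observed p* = 85/103 = 0.82524.
Balance c(1−p*) = e gives c = e/(1 − 0.82524) = 0.079/0.17476 = 0.45206.
Starting from p₀ = 0.82524; update p ← p + (dp/dt)·Δt with the new parameters.
t = 0.5: p = 0.82524 + (-0.02086) = 0.80438
t = 1: p = 0.80438 + (-0.01897) = 0.78541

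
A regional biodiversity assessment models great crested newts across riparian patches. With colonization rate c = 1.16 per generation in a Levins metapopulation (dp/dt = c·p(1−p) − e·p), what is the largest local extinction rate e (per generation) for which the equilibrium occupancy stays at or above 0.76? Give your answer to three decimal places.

0.278

1 − e/c ≥ 0.76 ⇒ e ≤ c(1 − 0.76) = 1.16 × 0.2400.
e_max = 0.2784.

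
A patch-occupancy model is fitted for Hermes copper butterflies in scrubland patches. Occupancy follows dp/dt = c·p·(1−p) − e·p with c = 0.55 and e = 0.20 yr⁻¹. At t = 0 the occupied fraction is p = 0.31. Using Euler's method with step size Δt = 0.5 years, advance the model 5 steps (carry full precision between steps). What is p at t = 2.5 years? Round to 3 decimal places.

0.444

Update rule: p ← p + [c·p·(1−p) − e·p]·Δt with Δt = 0.5.
p: 0.31000 → 0.33782  (Δp = +0.02782)
p: 0.33782 → 0.36556  (Δp = +0.02773)
p: 0.36556 → 0.39278  (Δp = +0.02722)
p: 0.39278 → 0.41909  (Δp = +0.02631)
p: 0.41909 → 0.44413  (Δp = +0.02504)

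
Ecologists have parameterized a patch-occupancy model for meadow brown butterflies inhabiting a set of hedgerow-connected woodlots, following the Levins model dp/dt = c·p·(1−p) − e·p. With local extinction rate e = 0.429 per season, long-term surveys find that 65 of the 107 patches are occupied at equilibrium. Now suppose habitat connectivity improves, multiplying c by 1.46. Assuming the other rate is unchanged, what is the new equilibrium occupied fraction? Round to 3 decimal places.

0.731

Observed p* = 65/107 = 0.60748.
Balance c(1−p*) = e gives c = e/(1 − 0.60748) = 0.429/0.39252 = 1.09294.
New p* = 1 − e/c = 1 − 0.42900/1.59569 = 0.73115.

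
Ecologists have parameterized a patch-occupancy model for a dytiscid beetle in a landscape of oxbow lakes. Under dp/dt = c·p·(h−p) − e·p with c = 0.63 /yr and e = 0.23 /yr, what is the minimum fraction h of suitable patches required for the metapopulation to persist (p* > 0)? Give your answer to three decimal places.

p* = h − e/c is positive only when h > e/c.
h_min = e/c = 0.23/0.63 = 0.3651.

0.365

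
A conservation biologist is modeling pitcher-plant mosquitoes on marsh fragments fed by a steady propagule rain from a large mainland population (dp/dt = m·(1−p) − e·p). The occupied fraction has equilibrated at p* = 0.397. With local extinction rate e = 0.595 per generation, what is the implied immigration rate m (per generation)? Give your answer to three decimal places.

At equilibrium m(1−p*) = e·p*, so m = e·p*/(1−p*).
m = 0.595 × 0.397 / 0.6030 = 0.2362/0.6030 = 0.3917.

0.392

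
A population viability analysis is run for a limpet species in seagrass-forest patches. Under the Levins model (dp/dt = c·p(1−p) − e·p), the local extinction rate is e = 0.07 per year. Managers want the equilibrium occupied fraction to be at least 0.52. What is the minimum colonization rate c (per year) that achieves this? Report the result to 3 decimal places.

0.146

p* = 1 − e/c ≥ 0.52 requires e/c ≤ 0.4800, i.e. c ≥ e/0.4800.
c_min = 0.07/0.4800 = 0.1458.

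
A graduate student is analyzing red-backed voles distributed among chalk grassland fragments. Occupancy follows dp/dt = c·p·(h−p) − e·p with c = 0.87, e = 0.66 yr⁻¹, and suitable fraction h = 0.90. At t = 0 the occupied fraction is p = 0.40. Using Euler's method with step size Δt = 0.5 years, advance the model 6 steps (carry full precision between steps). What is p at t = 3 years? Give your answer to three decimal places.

0.247

Update rule: p ← p + [c·p·(h−p) − e·p]·Δt with Δt = 0.5.
t = 0.5: p = 0.40000 + (-0.04500) = 0.35500
t = 1: p = 0.35500 + (-0.03299) = 0.32201
t = 1.5: p = 0.32201 + (-0.02530) = 0.29671
t = 2: p = 0.29671 + (-0.02005) = 0.27666
t = 2.5: p = 0.27666 + (-0.01628) = 0.26038
t = 3: p = 0.26038 + (-0.01348) = 0.24690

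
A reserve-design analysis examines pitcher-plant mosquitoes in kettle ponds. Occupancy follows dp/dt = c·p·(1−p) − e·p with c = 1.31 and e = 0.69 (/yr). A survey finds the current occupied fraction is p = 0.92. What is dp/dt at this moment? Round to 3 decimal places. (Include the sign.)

Colonization term: c·p·(1−p) = 1.31×0.92×0.0800 = 0.09642.
Extinction term: e·p = 0.63480.
dp/dt = 0.09642 − 0.63480 = -0.53838.

-0.538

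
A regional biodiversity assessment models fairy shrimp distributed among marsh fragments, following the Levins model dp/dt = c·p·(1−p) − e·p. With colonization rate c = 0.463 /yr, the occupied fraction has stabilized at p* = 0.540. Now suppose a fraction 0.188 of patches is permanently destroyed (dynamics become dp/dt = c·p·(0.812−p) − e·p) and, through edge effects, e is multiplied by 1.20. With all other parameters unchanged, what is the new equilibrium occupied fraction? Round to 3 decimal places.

Balance c(1−p*) = e gives e = 0.463×(1 − 0.54000) = 0.21298.
New p* = 0.812 − e/c = 0.812 − 0.25558/0.46300 = 0.25999.

0.260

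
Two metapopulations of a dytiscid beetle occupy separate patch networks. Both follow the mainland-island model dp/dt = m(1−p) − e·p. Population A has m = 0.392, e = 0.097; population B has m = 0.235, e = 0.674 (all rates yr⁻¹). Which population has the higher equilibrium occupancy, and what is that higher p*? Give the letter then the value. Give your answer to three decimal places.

A: p*_A = m/(m+e) = 0.392/0.4890 = 0.8016.
B: p*_B = 0.235/0.9090 = 0.2585.
A is higher at 0.8016.

A, 0.802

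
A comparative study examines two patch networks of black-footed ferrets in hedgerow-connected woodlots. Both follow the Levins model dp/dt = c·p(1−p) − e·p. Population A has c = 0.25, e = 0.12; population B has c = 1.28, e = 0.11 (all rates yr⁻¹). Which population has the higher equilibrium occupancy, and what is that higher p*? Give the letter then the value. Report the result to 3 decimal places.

A: p*_A = 1 − 0.12/0.25 = 0.5200.
B: p*_B = 1 − 0.11/1.28 = 0.9141.
B is higher at 0.9141.

B, 0.914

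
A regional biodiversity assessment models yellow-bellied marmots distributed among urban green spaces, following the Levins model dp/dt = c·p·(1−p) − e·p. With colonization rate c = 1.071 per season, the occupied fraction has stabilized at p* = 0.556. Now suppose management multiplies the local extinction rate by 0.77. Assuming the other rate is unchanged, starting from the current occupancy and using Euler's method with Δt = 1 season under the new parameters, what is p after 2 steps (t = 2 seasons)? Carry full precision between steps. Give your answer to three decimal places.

0.644

Balance c(1−p*) = e gives e = 1.071×(1 − 0.55600) = 0.47552.
Starting from p₀ = 0.55600; update p ← p + (dp/dt)·Δt with the new parameters.
p: 0.55600 → 0.61681  (Δp = +0.06081)
p: 0.61681 → 0.64410  (Δp = +0.02729)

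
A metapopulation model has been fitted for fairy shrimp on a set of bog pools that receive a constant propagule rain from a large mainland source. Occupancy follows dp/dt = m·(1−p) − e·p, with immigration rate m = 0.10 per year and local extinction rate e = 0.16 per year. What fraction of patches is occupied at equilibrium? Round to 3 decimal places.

At equilibrium the propagule rain into empty patches balances local extinction: m(1−p*) = e·p*.
p* = m/(m+e) = 0.10/(0.10+0.16) = 0.10/0.2600 = 0.3846.

0.385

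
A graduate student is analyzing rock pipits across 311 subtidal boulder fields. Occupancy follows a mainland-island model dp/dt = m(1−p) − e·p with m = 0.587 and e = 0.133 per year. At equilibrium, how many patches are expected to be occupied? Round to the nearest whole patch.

254

p* = m/(m+e) = 0.587/0.7200 = 0.8153.
Expected occupied patches = N × p* = 311 × 0.8153 = 253.55 ≈ 254.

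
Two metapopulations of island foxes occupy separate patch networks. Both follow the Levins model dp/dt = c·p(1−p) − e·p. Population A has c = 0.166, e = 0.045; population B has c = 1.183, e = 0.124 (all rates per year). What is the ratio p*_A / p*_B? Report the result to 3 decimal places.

A: p*_A = 1 − 0.045/0.166 = 0.7289.
B: p*_B = 1 − 0.124/1.183 = 0.8952.
p*_A / p*_B = 0.7289/0.8952 = 0.8143.

0.814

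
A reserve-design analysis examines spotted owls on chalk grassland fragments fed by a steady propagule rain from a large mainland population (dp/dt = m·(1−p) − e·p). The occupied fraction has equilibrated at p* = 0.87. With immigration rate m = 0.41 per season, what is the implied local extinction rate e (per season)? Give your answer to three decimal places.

At equilibrium m(1−p*) = e·p*, so e = m(1−p*)/p*.
e = 0.41 × 0.1300 / 0.87 = 0.0613.

0.061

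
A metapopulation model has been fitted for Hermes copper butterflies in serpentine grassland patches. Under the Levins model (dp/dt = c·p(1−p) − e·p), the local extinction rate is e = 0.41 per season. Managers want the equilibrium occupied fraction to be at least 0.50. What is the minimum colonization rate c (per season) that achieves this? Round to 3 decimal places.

p* = 1 − e/c ≥ 0.50 requires e/c ≤ 0.5000, i.e. c ≥ e/0.5000.
c_min = 0.41/0.5000 = 0.8200.

0.820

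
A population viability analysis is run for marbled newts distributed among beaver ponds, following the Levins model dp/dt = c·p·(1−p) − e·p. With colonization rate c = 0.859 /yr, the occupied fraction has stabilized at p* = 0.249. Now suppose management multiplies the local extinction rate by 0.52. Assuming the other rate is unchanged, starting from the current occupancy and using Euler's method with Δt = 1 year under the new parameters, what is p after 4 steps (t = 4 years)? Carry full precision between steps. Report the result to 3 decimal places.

0.531

Balance c(1−p*) = e gives e = 0.859×(1 − 0.24900) = 0.64511.
Starting from p₀ = 0.24900; update p ← p + (dp/dt)·Δt with the new parameters.
t = 1: p = 0.24900 + (+0.07710) = 0.32610
t = 2: p = 0.32610 + (+0.07938) = 0.40548
t = 3: p = 0.40548 + (+0.07105) = 0.47654
t = 4: p = 0.47654 + (+0.05442) = 0.53096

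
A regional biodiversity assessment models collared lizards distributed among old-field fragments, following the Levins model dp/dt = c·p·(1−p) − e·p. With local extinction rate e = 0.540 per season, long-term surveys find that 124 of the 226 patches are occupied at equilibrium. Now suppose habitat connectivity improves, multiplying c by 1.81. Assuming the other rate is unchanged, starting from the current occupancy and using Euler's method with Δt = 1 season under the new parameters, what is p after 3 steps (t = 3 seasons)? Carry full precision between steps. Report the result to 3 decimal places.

Observed p* = 124/226 = 0.54867.
Balance c(1−p*) = e gives c = e/(1 − 0.54867) = 0.540/0.45133 = 1.19647.
Starting from p₀ = 0.54867; update p ← p + (dp/dt)·Δt with the new parameters.
t = 1: p = 0.54867 + (+0.23999) = 0.78866
t = 2: p = 0.78866 + (-0.06493) = 0.72374
t = 3: p = 0.72374 + (+0.04218) = 0.76592

0.766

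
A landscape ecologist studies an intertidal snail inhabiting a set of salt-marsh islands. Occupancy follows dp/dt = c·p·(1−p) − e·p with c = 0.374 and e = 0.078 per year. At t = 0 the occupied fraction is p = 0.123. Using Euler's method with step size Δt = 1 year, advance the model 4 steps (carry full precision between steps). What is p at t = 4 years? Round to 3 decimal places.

Update rule: p ← p + [c·p·(1−p) − e·p]·Δt with Δt = 1.
t = 1: p = 0.12300 + (+0.03075) = 0.15375
t = 2: p = 0.15375 + (+0.03667) = 0.19042
t = 3: p = 0.19042 + (+0.04280) = 0.23322
t = 4: p = 0.23322 + (+0.04869) = 0.28191

0.282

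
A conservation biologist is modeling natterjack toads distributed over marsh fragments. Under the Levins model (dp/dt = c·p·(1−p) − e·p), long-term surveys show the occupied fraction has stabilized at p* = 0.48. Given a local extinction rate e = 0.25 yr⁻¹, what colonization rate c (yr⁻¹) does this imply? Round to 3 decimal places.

At equilibrium c(1−p*) = e, so c = e/(1−p*).
c = 0.25/(1 − 0.48) = 0.25/0.5200 = 0.4808.

0.481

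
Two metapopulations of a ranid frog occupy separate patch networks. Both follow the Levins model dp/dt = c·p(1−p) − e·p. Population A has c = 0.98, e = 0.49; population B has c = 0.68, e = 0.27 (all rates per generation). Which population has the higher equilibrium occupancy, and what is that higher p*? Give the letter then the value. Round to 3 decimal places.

A: p*_A = 1 − 0.49/0.98 = 0.5000.
B: p*_B = 1 − 0.27/0.68 = 0.6029.
B is higher at 0.6029.

B, 0.603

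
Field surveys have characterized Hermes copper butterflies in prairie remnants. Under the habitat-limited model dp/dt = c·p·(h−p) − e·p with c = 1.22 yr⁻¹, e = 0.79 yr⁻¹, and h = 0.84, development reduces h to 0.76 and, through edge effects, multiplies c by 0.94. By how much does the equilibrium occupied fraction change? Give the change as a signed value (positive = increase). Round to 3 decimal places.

-0.121

Before: p* = h − e/c = 0.84 − 0.79/1.22 = 0.84 − 0.6475 = 0.1925.
After: c = 1.1468, e = 0.79, h = 0.76; p* = 0.76 − 0.79/1.1468 = 0.0711.
Δp* = 0.0711 − 0.1925 = -0.1213.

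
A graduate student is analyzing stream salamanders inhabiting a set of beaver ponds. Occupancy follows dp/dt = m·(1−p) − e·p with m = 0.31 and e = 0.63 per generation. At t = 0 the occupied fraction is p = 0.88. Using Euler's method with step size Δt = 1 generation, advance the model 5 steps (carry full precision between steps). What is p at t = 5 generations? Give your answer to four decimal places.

0.3298

Update rule: p ← p + [m·(1−p) − e·p]·Δt with Δt = 1.
  1  |  dp/dt·Δt = -0.517200  |  p_1 = 0.362800
  2  |  dp/dt·Δt = -0.031032  |  p_2 = 0.331768
  3  |  dp/dt·Δt = -0.001862  |  p_3 = 0.329906
  4  |  dp/dt·Δt = -0.000112  |  p_4 = 0.329794
  5  |  dp/dt·Δt = -0.000007  |  p_5 = 0.329788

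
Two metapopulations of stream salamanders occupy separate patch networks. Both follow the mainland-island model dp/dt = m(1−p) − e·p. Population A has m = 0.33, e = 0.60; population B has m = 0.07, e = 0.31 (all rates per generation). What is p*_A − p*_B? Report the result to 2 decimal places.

0.17

A: p*_A = m/(m+e) = 0.33/0.9300 = 0.3548.
B: p*_B = 0.07/0.3800 = 0.1842.
p*_A − p*_B = 0.3548 − 0.1842 = 0.1706.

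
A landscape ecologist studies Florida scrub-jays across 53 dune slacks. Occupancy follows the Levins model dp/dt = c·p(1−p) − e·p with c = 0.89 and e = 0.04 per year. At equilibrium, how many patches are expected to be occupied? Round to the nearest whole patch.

51

p* = 1 − e/c = 1 − 0.04/0.89 = 0.9551.
Expected occupied patches = N × p* = 53 × 0.9551 = 50.62 ≈ 51.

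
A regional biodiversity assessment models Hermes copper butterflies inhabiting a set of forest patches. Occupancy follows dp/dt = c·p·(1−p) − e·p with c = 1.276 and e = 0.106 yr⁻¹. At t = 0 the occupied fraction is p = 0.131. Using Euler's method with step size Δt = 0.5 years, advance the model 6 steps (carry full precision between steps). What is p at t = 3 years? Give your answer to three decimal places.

Update rule: p ← p + [c·p·(1−p) − e·p]·Δt with Δt = 0.5.
t = 0.5: p = 0.13100 + (+0.06569) = 0.19669
t = 1: p = 0.19669 + (+0.09038) = 0.28707
t = 1.5: p = 0.28707 + (+0.11536) = 0.40242
t = 2: p = 0.40242 + (+0.13210) = 0.53452
t = 2.5: p = 0.53452 + (+0.13041) = 0.66493
t = 3: p = 0.66493 + (+0.10690) = 0.77184

0.772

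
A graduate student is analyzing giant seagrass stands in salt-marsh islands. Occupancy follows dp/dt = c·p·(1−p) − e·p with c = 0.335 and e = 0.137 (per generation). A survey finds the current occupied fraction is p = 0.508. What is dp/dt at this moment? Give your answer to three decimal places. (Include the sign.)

0.014

Colonization term: c·p·(1−p) = 0.335×0.508×0.4920 = 0.08373.
Extinction term: e·p = 0.06960.
dp/dt = 0.08373 − 0.06960 = 0.01413.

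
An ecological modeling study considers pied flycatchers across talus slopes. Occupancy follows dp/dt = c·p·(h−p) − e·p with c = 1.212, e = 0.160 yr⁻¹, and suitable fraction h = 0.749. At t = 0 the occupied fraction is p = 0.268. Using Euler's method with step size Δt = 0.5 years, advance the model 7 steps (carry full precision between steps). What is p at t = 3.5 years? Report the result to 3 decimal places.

0.574

Update rule: p ← p + [c·p·(h−p) − e·p]·Δt with Δt = 0.5.
step 1: Δp = +0.05668, p = 0.32468
step 2: Δp = +0.05751, p = 0.38219
step 3: Δp = +0.05438, p = 0.43657
step 4: Δp = +0.04773, p = 0.48430
step 5: Δp = +0.03894, p = 0.52324
step 6: Δp = +0.02972, p = 0.55297
step 7: Δp = +0.02145, p = 0.57442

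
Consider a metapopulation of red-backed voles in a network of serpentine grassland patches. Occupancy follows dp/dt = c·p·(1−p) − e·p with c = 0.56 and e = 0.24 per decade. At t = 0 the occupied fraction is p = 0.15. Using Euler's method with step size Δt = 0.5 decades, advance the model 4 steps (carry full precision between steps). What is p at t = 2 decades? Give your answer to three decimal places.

Update rule: p ← p + [c·p·(1−p) − e·p]·Δt with Δt = 0.5.
p: 0.15000 → 0.16770  (Δp = +0.01770)
p: 0.16770 → 0.18666  (Δp = +0.01896)
p: 0.18666 → 0.20677  (Δp = +0.02011)
p: 0.20677 → 0.22788  (Δp = +0.02111)

0.228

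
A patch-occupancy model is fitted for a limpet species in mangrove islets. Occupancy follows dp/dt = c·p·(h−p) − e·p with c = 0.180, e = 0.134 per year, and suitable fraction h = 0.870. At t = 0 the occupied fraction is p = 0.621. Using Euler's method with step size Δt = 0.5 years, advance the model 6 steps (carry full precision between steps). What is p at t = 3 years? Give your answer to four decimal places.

0.4888

Update rule: p ← p + [c·p·(h−p) − e·p]·Δt with Δt = 0.5.
p: 0.62100 → 0.59331  (Δp = -0.02769)
p: 0.59331 → 0.56833  (Δp = -0.02498)
p: 0.56833 → 0.54568  (Δp = -0.02265)
p: 0.54568 → 0.52505  (Δp = -0.02063)
p: 0.52505 → 0.50617  (Δp = -0.01888)
p: 0.50617 → 0.48883  (Δp = -0.01734)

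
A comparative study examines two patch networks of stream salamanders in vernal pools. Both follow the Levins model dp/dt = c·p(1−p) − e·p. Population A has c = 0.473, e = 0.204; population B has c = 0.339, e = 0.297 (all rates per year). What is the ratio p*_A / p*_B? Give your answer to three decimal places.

A: p*_A = 1 − 0.204/0.473 = 0.5687.
B: p*_B = 1 − 0.297/0.339 = 0.1239.
p*_A / p*_B = 0.5687/0.1239 = 4.5903.

4.590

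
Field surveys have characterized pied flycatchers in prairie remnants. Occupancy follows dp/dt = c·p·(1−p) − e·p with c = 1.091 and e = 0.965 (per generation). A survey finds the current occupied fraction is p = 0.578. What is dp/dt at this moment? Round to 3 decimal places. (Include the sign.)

-0.292

Colonization term: c·p·(1−p) = 1.091×0.578×0.4220 = 0.26611.
Extinction term: e·p = 0.55777.
dp/dt = 0.26611 − 0.55777 = -0.29166.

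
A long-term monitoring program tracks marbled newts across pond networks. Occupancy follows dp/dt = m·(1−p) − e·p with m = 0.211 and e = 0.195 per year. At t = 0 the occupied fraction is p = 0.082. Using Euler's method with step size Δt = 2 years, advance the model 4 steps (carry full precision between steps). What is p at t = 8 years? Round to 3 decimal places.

Update rule: p ← p + [m·(1−p) − e·p]·Δt with Δt = 2.
  1  |  dp/dt·Δt = +0.355416  |  p_1 = 0.437416
  2  |  dp/dt·Δt = +0.066818  |  p_2 = 0.504234
  3  |  dp/dt·Δt = +0.012562  |  p_3 = 0.516796
  4  |  dp/dt·Δt = +0.002362  |  p_4 = 0.519158

0.519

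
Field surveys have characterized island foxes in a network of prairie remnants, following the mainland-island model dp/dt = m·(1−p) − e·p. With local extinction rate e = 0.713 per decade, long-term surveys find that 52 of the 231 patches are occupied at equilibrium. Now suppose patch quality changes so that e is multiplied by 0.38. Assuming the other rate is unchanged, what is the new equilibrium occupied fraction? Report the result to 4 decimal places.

0.4333

Observed p* = 52/231 = 0.22511.
Balance m(1−p*) = e·p* gives m = e·p*/(1−p*) = 0.713×0.22511/0.77489 = 0.20713.
New p* = m/(m+e) = 0.20713/(0.20713+0.27094) = 0.43326.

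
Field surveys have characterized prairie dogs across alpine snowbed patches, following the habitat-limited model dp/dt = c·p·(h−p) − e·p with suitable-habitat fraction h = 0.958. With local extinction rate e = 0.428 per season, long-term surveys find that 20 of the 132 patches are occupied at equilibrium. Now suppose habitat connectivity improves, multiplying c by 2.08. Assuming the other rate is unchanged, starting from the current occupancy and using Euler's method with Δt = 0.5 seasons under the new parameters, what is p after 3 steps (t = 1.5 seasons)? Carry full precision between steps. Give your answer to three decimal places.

Observed p* = 20/132 = 0.15152.
Balance c(h−p*) = e gives c = e/(0.958 − 0.15152) = 0.428/0.80648 = 0.53070.
Starting from p₀ = 0.15152; update p ← p + (dp/dt)·Δt with the new parameters.
p: 0.15152 → 0.18653  (Δp = +0.03502)
p: 0.18653 → 0.22604  (Δp = +0.03951)
p: 0.22604 → 0.26898  (Δp = +0.04294)

0.269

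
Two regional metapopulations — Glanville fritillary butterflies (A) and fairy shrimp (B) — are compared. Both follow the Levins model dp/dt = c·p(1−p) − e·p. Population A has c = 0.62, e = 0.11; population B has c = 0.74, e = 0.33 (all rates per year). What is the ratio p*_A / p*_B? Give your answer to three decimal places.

1.485

A: p*_A = 1 − 0.11/0.62 = 0.8226.
B: p*_B = 1 − 0.33/0.74 = 0.5541.
p*_A / p*_B = 0.8226/0.5541 = 1.4847.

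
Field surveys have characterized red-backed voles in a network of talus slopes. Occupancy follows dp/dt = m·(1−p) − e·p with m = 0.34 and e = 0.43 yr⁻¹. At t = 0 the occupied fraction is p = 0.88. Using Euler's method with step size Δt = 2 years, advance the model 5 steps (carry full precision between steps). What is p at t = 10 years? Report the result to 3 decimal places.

0.421

Update rule: p ← p + [m·(1−p) − e·p]·Δt with Δt = 2.
  1  |  dp/dt·Δt = -0.675200  |  p_1 = 0.204800
  2  |  dp/dt·Δt = +0.364608  |  p_2 = 0.569408
  3  |  dp/dt·Δt = -0.196888  |  p_3 = 0.372520
  4  |  dp/dt·Δt = +0.106320  |  p_4 = 0.478839
  5  |  dp/dt·Δt = -0.057413  |  p_5 = 0.421427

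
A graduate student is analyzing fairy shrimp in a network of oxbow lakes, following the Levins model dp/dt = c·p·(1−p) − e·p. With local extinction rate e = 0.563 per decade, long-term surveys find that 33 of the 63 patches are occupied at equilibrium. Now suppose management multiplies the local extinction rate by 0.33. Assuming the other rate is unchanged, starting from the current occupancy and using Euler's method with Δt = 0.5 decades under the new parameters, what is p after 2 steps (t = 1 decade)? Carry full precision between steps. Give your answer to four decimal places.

Observed p* = 33/63 = 0.52381.
Balance c(1−p*) = e gives c = e/(1 − 0.52381) = 0.563/0.47619 = 1.18230.
Starting from p₀ = 0.52381; update p ← p + (dp/dt)·Δt with the new parameters.
  1  |  dp/dt·Δt = +0.098793  |  p_1 = 0.622603
  2  |  dp/dt·Δt = +0.081065  |  p_2 = 0.703668

0.7037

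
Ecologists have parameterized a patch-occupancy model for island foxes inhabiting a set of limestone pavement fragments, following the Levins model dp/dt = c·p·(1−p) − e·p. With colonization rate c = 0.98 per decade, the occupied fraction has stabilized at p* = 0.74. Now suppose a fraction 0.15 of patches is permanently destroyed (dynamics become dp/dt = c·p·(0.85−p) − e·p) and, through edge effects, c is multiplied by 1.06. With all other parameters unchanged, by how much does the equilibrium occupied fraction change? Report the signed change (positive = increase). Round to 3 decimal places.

Balance c(1−p*) = e gives e = 0.98×(1 − 0.74000) = 0.25480.
New p* = 0.85 − e/c = 0.85 − 0.25480/1.03880 = 0.60472.
Δp* = 0.60472 − 0.74000 = -0.13528.

-0.135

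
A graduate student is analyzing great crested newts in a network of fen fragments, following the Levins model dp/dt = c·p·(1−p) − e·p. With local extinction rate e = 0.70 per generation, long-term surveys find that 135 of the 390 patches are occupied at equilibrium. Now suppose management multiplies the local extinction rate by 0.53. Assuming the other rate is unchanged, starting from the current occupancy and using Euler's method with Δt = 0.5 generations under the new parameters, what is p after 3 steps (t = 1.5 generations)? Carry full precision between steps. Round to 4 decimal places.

0.5052

Observed p* = 135/390 = 0.34615.
Balance c(1−p*) = e gives c = e/(1 − 0.34615) = 0.70/0.65385 = 1.07059.
Starting from p₀ = 0.34615; update p ← p + (dp/dt)·Δt with the new parameters.
t = 0.5: p = 0.34615 + (+0.05694) = 0.40310
t = 1: p = 0.40310 + (+0.05402) = 0.45712
t = 1.5: p = 0.45712 + (+0.04804) = 0.50516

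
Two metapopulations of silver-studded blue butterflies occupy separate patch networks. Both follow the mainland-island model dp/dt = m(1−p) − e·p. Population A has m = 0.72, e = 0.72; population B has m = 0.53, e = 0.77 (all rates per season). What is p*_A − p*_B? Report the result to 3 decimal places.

A: p*_A = m/(m+e) = 0.72/1.4400 = 0.5000.
B: p*_B = 0.53/1.3000 = 0.4077.
p*_A − p*_B = 0.5000 − 0.4077 = 0.0923.

0.092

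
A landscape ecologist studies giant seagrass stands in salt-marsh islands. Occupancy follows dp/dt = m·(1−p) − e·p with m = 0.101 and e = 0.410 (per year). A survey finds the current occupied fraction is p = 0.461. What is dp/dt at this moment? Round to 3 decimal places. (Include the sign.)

Colonization term: m·(1−p) = 0.101×0.5390 = 0.05444.
Extinction term: e·p = 0.18901.
dp/dt = 0.05444 − 0.18901 = -0.13457.

-0.135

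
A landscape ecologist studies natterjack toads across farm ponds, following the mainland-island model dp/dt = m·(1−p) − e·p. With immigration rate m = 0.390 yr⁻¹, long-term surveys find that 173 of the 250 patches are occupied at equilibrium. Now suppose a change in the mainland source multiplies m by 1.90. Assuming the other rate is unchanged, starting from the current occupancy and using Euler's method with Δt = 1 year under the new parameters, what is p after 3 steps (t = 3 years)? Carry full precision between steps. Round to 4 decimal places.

Observed p* = 173/250 = 0.69200.
Balance m(1−p*) = e·p* gives e = m(1−p*)/p* = 0.390×0.30800/0.69200 = 0.17358.
Starting from p₀ = 0.69200; update p ← p + (dp/dt)·Δt with the new parameters.
  1  |  dp/dt·Δt = +0.108108  |  p_1 = 0.800108
  2  |  dp/dt·Δt = +0.009234  |  p_2 = 0.809342
  3  |  dp/dt·Δt = +0.000789  |  p_3 = 0.810131

0.8101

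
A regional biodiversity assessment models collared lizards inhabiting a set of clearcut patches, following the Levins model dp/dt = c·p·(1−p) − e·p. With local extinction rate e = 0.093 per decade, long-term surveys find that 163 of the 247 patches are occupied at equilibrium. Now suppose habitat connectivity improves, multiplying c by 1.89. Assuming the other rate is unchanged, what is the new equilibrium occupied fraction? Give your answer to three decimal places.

Observed p* = 163/247 = 0.65992.
Balance c(1−p*) = e gives c = e/(1 − 0.65992) = 0.093/0.34008 = 0.27347.
New p* = 1 − e/c = 1 − 0.09300/0.51686 = 0.82007.

0.820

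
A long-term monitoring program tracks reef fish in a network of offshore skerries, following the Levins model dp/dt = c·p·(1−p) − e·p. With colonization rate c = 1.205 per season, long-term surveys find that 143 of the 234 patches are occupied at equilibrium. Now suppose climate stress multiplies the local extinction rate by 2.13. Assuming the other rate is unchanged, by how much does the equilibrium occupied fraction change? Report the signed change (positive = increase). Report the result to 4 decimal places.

-0.4394

Observed p* = 143/234 = 0.61111.
Balance c(1−p*) = e gives e = 1.205×(1 − 0.61111) = 0.46861.
New p* = 1 − e/c = 1 − 0.99814/1.20500 = 0.17167.
Δp* = 0.17167 − 0.61111 = -0.43944.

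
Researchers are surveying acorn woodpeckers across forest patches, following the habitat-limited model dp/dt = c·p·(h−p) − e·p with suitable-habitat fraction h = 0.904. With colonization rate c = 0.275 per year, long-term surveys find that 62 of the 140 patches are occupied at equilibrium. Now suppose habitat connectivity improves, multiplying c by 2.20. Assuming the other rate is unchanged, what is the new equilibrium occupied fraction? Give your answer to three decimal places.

Observed p* = 62/140 = 0.44286.
Balance c(h−p*) = e gives e = 0.275×(0.904 − 0.44286) = 0.12681.
New p* = 0.904 − e/c = 0.904 − 0.12681/0.60500 = 0.69440.

0.694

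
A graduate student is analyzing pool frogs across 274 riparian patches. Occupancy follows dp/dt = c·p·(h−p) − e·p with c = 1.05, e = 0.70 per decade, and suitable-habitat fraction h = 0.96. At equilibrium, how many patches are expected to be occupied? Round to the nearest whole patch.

80

p* = h − e/c = 0.96 − 0.6667 = 0.2933.
Expected occupied patches = N × p* = 274 × 0.2933 = 80.37 ≈ 80.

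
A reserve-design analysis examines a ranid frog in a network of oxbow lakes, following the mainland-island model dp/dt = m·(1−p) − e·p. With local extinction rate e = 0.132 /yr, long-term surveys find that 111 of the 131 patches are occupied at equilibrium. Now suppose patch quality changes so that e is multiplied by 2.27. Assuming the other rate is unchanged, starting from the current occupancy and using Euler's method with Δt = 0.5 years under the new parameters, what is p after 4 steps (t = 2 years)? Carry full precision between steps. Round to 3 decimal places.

0.717

Observed p* = 111/131 = 0.84733.
Balance m(1−p*) = e·p* gives m = e·p*/(1−p*) = 0.132×0.84733/0.15267 = 0.73260.
Starting from p₀ = 0.84733; update p ← p + (dp/dt)·Δt with the new parameters.
step 1: Δp = -0.07102, p = 0.77631
step 2: Δp = -0.03437, p = 0.74194
step 3: Δp = -0.01663, p = 0.72531
step 4: Δp = -0.00805, p = 0.71726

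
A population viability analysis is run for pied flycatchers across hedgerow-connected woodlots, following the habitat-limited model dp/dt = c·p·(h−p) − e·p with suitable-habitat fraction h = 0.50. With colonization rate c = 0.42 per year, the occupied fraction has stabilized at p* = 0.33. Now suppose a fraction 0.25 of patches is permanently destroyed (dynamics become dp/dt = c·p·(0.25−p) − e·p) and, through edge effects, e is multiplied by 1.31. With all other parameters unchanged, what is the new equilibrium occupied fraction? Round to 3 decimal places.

Balance c(h−p*) = e gives e = 0.42×(0.5 − 0.33000) = 0.07140.
New p* = 0.25 − e/c = 0.25 − 0.09353/0.42000 = 0.02731.

0.027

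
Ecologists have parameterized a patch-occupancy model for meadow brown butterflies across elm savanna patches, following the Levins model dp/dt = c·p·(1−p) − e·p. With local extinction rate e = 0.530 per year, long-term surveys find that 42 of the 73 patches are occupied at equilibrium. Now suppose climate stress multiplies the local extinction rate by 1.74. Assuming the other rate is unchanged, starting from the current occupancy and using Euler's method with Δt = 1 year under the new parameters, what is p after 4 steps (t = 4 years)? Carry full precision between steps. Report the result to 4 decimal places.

0.2805

Observed p* = 42/73 = 0.57534.
Balance c(1−p*) = e gives c = e/(1 − 0.57534) = 0.530/0.42466 = 1.24806.
Starting from p₀ = 0.57534; update p ← p + (dp/dt)·Δt with the new parameters.
  1  |  dp/dt·Δt = -0.225649  |  p_1 = 0.349693
  2  |  dp/dt·Δt = -0.038667  |  p_2 = 0.311026
  3  |  dp/dt·Δt = -0.019382  |  p_3 = 0.291644
  4  |  dp/dt·Δt = -0.011119  |  p_4 = 0.280525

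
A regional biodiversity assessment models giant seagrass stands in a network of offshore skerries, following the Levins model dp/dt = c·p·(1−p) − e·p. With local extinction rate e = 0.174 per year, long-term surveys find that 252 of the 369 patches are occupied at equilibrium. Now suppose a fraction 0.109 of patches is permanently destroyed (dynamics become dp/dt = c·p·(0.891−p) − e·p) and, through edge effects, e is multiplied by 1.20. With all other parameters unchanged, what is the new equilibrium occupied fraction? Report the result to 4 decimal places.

Observed p* = 252/369 = 0.68293.
Balance c(1−p*) = e gives c = e/(1 − 0.68293) = 0.174/0.31707 = 0.54877.
New p* = 0.891 − e/c = 0.891 − 0.20880/0.54877 = 0.51051.

0.5105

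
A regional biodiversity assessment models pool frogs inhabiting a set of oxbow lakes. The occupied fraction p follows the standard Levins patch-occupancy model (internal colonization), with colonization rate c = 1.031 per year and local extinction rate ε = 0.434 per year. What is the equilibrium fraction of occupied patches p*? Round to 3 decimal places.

0.579

At equilibrium, colonization balances extinction: c·p*·(1−p*) = ε·p*.
So p* = 1 − ε/c = 1 − 0.434/1.031 = 1 − 0.4210 = 0.5790.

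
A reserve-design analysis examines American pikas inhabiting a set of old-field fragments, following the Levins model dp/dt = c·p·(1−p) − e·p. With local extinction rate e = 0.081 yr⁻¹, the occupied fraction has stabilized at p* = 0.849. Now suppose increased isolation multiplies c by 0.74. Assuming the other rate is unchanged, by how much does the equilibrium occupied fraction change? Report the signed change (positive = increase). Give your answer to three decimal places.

Balance c(1−p*) = e gives c = e/(1 − 0.84900) = 0.081/0.15100 = 0.53642.
New p* = 1 − e/c = 1 − 0.08100/0.39695 = 0.79594.
Δp* = 0.79594 − 0.84900 = -0.05306.

-0.053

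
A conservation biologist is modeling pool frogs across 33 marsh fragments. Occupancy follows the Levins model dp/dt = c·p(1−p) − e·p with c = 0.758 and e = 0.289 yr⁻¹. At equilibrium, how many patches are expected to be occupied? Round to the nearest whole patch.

20

p* = 1 − e/c = 1 − 0.289/0.758 = 0.6187.
Expected occupied patches = N × p* = 33 × 0.6187 = 20.42 ≈ 20.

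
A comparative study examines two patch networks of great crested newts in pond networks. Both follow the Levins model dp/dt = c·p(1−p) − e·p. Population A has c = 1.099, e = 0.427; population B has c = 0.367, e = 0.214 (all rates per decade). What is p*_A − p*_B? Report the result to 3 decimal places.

0.195

A: p*_A = 1 − 0.427/1.099 = 0.6115.
B: p*_B = 1 − 0.214/0.367 = 0.4169.
p*_A − p*_B = 0.6115 − 0.4169 = 0.1946.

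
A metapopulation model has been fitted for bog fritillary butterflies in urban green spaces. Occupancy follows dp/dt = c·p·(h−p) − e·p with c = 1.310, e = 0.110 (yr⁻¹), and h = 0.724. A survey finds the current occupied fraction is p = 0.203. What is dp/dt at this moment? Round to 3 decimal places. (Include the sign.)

Colonization term: c·p·(h−p) = 1.310×0.203×0.5210 = 0.13855.
Extinction term: e·p = 0.02233.
dp/dt = 0.13855 − 0.02233 = 0.11622.

0.116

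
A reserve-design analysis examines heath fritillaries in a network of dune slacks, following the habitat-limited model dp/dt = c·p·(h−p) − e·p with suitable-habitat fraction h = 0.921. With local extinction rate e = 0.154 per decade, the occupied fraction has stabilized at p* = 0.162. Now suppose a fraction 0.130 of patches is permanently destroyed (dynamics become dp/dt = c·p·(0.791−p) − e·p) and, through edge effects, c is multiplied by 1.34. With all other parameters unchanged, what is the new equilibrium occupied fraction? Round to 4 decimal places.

Balance c(h−p*) = e gives c = e/(0.921 − 0.16200) = 0.154/0.75900 = 0.20290.
New p* = 0.791 − e/c = 0.791 − 0.15400/0.27189 = 0.22459.

0.2246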